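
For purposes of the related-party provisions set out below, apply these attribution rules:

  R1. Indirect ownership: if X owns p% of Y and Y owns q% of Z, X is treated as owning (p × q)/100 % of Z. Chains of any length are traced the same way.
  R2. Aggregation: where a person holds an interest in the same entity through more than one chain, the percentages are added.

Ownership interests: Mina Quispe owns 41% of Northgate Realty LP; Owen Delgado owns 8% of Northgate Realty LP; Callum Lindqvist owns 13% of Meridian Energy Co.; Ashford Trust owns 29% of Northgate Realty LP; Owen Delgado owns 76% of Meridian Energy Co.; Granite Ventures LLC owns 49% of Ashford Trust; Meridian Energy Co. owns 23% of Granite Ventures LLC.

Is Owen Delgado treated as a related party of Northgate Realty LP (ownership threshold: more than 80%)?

Chain via Meridian Energy Co. → Granite Ventures LLC → Ashford Trust (R1): 76% × 23% × 49% × 29% = 2.483908% of Northgate Realty LP.
Direct interest in Northgate Realty LP: 8%.
Aggregating (R2): 2.483908% + 8% = 10.483908%.
10.483908% does not exceed the 80% threshold, so Owen is not a related party to Northgate Realty LP.

No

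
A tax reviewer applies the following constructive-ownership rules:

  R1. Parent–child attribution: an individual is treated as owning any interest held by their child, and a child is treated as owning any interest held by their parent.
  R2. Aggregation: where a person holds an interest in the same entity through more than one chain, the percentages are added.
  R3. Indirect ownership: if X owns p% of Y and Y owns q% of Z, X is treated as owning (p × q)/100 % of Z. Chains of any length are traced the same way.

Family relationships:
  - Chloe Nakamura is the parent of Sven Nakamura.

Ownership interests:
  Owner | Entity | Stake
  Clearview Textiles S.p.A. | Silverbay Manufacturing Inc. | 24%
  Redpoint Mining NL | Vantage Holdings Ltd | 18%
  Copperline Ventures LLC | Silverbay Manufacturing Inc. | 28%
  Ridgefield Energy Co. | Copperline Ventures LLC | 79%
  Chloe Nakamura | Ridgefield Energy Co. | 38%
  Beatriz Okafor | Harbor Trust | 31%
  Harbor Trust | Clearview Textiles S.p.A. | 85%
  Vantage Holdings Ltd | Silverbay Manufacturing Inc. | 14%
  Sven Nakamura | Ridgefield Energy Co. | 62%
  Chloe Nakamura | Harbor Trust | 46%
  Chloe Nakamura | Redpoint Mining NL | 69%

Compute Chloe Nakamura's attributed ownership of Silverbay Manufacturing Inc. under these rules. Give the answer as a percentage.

33.2428%

By parent–child attribution (R1), Chloe Nakamura is treated as also owning Sven Nakamura's interest in Ridgefield Energy Co, giving 38% + 62% = 100%.
Chain via Harbor Trust → Clearview Textiles S.p.A. (R3): 46% × 85% × 24% = 9.384% of Silverbay Manufacturing Inc.
Chain via Redpoint Mining NL → Vantage Holdings Ltd (R3): 69% × 18% × 14% = 1.7388% of Silverbay Manufacturing Inc.
Chain via Ridgefield Energy Co. → Copperline Ventures LLC (R3): 100% × 79% × 28% = 22.12% of Silverbay Manufacturing Inc.
Aggregating (R2): 9.384% + 1.7388% + 22.12% = 33.2428%.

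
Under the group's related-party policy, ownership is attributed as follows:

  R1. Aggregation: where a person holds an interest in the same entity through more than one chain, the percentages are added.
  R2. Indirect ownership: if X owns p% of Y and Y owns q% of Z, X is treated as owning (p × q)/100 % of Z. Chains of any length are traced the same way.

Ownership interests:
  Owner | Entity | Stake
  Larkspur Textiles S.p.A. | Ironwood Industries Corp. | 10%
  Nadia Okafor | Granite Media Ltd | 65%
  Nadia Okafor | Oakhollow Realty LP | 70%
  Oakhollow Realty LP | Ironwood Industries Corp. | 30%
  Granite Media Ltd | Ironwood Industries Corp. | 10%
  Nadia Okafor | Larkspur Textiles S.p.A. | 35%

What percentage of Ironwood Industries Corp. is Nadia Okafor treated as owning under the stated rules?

Chain via Granite Media Ltd (R2): 65% × 10% = 6.5% of Ironwood Industries Corp.
Chain via Oakhollow Realty LP (R2): 70% × 30% = 21% of Ironwood Industries Corp.
Chain via Larkspur Textiles S.p.A. (R2): 35% × 10% = 3.5% of Ironwood Industries Corp.
Aggregating (R1): 6.5% + 21% + 3.5% = 31%.

31%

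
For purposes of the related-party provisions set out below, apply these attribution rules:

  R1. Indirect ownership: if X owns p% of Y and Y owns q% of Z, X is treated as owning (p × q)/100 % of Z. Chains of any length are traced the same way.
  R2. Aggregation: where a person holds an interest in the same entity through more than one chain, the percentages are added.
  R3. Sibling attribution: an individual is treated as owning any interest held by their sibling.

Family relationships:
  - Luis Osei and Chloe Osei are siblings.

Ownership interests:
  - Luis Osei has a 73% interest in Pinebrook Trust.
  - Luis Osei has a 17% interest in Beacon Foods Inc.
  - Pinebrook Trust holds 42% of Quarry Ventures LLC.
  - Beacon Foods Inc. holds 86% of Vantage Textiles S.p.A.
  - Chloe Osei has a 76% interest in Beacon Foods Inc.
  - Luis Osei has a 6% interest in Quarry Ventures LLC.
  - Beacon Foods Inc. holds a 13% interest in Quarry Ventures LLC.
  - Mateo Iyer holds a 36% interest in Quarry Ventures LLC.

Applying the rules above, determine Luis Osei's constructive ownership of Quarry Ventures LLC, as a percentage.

48.75%

By sibling attribution (R3), Luis Osei is treated as also owning Chloe Osei's interest in Beacon Foods Inc, giving 17% + 76% = 93%.
Chain via Beacon Foods Inc. (R1): 93% × 13% = 12.09% of Quarry Ventures LLC.
Chain via Pinebrook Trust (R1): 73% × 42% = 30.66% of Quarry Ventures LLC.
Direct interest in Quarry Ventures LLC: 6%.
Aggregating (R2): 12.09% + 30.66% + 6% = 48.75%.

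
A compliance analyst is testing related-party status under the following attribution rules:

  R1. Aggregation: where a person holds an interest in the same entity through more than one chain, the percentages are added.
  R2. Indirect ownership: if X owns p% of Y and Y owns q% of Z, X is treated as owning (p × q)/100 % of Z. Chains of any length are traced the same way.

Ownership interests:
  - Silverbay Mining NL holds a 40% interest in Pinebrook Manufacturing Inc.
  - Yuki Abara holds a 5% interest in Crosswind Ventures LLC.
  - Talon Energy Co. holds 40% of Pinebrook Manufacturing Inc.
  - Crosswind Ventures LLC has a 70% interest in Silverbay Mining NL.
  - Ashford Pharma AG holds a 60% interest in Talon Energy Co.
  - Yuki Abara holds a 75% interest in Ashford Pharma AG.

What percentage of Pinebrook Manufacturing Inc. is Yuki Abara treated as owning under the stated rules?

Chain via Crosswind Ventures LLC → Silverbay Mining NL (R2): 5% × 70% × 40% = 1.4% of Pinebrook Manufacturing Inc.
Chain via Ashford Pharma AG → Talon Energy Co. (R2): 75% × 60% × 40% = 18% of Pinebrook Manufacturing Inc.
Aggregating (R1): 1.4% + 18% = 19.4%.

19.4%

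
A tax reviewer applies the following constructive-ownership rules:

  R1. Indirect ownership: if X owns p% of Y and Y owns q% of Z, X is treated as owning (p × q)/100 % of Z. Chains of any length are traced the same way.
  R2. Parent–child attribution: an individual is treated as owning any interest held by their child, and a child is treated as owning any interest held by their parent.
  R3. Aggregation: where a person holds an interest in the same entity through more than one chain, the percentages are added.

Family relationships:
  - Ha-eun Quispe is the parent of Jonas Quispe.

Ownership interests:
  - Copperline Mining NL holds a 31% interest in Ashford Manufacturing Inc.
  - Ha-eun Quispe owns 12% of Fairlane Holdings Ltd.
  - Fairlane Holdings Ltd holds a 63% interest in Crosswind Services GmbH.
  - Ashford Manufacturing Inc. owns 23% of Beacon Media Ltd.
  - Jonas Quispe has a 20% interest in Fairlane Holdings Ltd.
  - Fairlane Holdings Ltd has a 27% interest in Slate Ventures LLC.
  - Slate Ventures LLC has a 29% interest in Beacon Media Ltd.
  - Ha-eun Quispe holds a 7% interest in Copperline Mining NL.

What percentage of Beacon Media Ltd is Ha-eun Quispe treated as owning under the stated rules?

By parent–child attribution (R2), Ha-eun Quispe is treated as also owning Jonas Quispe's interest in Fairlane Holdings Ltd, giving 12% + 20% = 32%.
Chain via Copperline Mining NL → Ashford Manufacturing Inc. (R1): 7% × 31% × 23% = 0.4991% of Beacon Media Ltd.
Chain via Fairlane Holdings Ltd → Slate Ventures LLC (R1): 32% × 27% × 29% = 2.5056% of Beacon Media Ltd.
Aggregating (R3): 0.4991% + 2.5056% = 3.0047%.

3.0047%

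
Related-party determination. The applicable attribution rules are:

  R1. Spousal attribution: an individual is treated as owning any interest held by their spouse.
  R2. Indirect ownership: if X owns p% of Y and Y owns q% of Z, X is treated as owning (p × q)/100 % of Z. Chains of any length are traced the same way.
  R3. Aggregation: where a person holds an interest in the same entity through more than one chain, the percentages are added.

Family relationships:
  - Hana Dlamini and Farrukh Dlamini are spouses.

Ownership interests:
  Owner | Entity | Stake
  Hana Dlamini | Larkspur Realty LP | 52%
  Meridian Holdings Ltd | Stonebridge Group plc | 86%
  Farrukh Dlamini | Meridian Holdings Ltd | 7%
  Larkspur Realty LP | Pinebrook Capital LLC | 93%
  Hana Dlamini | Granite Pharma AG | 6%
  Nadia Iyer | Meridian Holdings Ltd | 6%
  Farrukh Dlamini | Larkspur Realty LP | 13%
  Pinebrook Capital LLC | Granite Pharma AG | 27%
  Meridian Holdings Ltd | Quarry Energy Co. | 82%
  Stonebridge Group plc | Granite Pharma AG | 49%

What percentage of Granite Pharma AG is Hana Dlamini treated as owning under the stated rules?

By spousal attribution (R1), Hana Dlamini is treated as also owning Farrukh Dlamini's interest in Larkspur Realty LP, giving 52% + 13% = 65%.
By spousal attribution (R1), Hana Dlamini is treated as owning Farrukh Dlamini's 7% interest in Meridian Holdings Ltd.
Chain via Larkspur Realty LP → Pinebrook Capital LLC (R2): 65% × 93% × 27% = 16.3215% of Granite Pharma AG.
Direct interest in Granite Pharma AG: 6%.
Chain via Meridian Holdings Ltd → Stonebridge Group plc (R2): 7% × 86% × 49% = 2.9498% of Granite Pharma AG.
Aggregating (R3): 16.3215% + 6% + 2.9498% = 25.2713%.

25.2713%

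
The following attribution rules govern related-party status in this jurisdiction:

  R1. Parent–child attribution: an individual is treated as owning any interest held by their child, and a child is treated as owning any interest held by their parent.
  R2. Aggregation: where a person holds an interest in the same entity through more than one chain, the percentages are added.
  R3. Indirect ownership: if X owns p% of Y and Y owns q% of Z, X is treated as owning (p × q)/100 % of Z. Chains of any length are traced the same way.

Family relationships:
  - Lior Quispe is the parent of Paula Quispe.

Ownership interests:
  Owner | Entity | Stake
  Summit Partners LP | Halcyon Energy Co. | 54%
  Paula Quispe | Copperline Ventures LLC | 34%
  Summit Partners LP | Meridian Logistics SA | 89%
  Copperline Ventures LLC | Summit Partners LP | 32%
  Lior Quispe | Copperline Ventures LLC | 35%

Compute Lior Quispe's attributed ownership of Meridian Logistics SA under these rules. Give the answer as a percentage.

19.6512%

By parent–child attribution (R1), Lior Quispe is treated as also owning Paula Quispe's interest in Copperline Ventures LLC, giving 35% + 34% = 69%.
Chain via Copperline Ventures LLC → Summit Partners LP (R3): 69% × 32% × 89% = 19.6512% of Meridian Logistics SA.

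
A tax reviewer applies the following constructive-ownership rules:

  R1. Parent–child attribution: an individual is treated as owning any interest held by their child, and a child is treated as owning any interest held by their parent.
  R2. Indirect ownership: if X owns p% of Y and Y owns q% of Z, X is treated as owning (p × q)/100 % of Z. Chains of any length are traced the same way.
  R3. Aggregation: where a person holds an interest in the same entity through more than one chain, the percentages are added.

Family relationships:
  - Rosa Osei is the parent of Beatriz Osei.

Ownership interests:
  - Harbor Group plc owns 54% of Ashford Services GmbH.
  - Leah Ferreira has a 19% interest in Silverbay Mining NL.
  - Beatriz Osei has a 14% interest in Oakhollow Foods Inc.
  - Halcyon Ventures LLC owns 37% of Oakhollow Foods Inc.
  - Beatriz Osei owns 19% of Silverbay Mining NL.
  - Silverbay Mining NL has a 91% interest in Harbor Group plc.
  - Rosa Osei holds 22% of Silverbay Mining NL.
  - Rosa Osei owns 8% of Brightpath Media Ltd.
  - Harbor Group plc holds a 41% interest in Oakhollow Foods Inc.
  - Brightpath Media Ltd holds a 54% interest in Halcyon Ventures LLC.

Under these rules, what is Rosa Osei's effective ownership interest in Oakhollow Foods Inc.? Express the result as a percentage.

30.8955%

By parent–child attribution (R1), Rosa Osei is treated as also owning Beatriz Osei's interest in Silverbay Mining NL, giving 22% + 19% = 41%.
By parent–child attribution (R1), Rosa Osei is treated as owning Beatriz Osei's 14% interest in Oakhollow Foods Inc.
Chain via Silverbay Mining NL → Harbor Group plc (R2): 41% × 91% × 41% = 15.2971% of Oakhollow Foods Inc.
Chain via Brightpath Media Ltd → Halcyon Ventures LLC (R2): 8% × 54% × 37% = 1.5984% of Oakhollow Foods Inc.
Direct interest in Oakhollow Foods Inc: 14%.
Aggregating (R3): 15.2971% + 1.5984% + 14% = 30.8955%.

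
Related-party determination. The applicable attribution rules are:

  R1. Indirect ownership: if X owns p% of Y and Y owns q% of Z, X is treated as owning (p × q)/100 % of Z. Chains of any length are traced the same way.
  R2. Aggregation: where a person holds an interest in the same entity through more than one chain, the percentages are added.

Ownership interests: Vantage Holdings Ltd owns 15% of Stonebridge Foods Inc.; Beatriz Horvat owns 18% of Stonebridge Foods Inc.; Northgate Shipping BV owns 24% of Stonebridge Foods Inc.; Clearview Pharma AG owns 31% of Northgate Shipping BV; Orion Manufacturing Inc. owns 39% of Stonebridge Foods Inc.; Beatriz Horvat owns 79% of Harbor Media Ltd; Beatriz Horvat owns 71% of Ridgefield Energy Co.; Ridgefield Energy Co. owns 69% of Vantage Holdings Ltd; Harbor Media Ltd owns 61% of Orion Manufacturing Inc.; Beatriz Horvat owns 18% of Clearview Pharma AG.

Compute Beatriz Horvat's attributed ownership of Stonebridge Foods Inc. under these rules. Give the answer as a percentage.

45.4818%

Chain via Harbor Media Ltd → Orion Manufacturing Inc. (R1): 79% × 61% × 39% = 18.7941% of Stonebridge Foods Inc.
Chain via Ridgefield Energy Co. → Vantage Holdings Ltd (R1): 71% × 69% × 15% = 7.3485% of Stonebridge Foods Inc.
Chain via Clearview Pharma AG → Northgate Shipping BV (R1): 18% × 31% × 24% = 1.3392% of Stonebridge Foods Inc.
Direct interest in Stonebridge Foods Inc: 18%.
Aggregating (R2): 18.7941% + 7.3485% + 1.3392% + 18% = 45.4818%.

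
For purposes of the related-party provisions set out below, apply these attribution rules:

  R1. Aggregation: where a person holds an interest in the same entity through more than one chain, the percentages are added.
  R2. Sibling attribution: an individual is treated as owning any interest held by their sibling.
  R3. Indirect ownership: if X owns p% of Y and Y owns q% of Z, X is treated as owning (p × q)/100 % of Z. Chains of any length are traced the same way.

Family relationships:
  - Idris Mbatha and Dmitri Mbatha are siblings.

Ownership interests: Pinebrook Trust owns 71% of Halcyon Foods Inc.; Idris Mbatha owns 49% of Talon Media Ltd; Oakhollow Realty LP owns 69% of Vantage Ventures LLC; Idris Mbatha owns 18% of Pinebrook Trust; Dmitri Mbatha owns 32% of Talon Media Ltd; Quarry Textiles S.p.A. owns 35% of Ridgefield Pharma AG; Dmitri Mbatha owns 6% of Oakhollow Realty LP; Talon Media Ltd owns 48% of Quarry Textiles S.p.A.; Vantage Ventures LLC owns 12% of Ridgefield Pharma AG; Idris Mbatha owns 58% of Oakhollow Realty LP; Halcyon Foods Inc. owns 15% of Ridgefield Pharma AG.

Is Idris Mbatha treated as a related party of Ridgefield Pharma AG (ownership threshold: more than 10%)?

Yes

By sibling attribution (R2), Idris Mbatha is treated as also owning Dmitri Mbatha's interest in Oakhollow Realty LP, giving 58% + 6% = 64%.
By sibling attribution (R2), Idris Mbatha is treated as also owning Dmitri Mbatha's interest in Talon Media Ltd, giving 49% + 32% = 81%.
Chain via Pinebrook Trust → Halcyon Foods Inc. (R3): 18% × 71% × 15% = 1.917% of Ridgefield Pharma AG.
Chain via Oakhollow Realty LP → Vantage Ventures LLC (R3): 64% × 69% × 12% = 5.2992% of Ridgefield Pharma AG.
Chain via Talon Media Ltd → Quarry Textiles S.p.A. (R3): 81% × 48% × 35% = 13.608% of Ridgefield Pharma AG.
Aggregating (R1): 1.917% + 5.2992% + 13.608% = 20.8242%.
20.8242% exceeds the 10% threshold, so Idris is a related party to Ridgefield Pharma AG.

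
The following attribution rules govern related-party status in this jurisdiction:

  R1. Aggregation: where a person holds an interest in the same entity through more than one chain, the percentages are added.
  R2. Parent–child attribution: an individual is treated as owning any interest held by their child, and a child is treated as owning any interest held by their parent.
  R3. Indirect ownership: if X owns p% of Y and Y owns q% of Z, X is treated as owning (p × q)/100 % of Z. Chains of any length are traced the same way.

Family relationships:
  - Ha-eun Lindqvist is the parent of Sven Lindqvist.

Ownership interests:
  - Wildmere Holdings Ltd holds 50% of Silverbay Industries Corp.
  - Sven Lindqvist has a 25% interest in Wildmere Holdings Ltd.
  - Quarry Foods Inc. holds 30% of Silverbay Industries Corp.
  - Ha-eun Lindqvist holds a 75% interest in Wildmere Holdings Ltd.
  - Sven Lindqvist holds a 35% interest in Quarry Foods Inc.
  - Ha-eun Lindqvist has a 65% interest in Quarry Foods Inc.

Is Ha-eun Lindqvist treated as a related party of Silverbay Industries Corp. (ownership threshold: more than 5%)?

By parent–child attribution (R2), Ha-eun Lindqvist is treated as also owning Sven Lindqvist's interest in Wildmere Holdings Ltd, giving 75% + 25% = 100%.
By parent–child attribution (R2), Ha-eun Lindqvist is treated as also owning Sven Lindqvist's interest in Quarry Foods Inc, giving 65% + 35% = 100%.
Chain via Wildmere Holdings Ltd (R3): 100% × 50% = 50% of Silverbay Industries Corp.
Chain via Quarry Foods Inc. (R3): 100% × 30% = 30% of Silverbay Industries Corp.
Aggregating (R1): 50% + 30% = 80%.
80% exceeds the 5% threshold, so Ha-eun is a related party to Silverbay Industries Corp.

Yes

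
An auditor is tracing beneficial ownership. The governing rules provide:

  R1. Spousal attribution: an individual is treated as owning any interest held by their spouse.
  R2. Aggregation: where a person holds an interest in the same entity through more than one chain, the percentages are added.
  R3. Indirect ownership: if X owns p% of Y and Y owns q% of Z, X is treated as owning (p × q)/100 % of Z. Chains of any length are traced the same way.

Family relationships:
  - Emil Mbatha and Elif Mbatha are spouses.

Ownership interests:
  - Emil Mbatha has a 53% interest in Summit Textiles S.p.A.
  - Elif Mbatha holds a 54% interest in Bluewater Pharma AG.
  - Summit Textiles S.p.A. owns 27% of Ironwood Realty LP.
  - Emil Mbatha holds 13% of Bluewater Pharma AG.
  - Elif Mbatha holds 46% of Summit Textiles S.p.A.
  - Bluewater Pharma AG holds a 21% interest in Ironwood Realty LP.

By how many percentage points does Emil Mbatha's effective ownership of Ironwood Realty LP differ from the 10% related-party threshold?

30.8

By spousal attribution (R1), Emil Mbatha is treated as also owning Elif Mbatha's interest in Summit Textiles S.p.A, giving 53% + 46% = 99%.
By spousal attribution (R1), Emil Mbatha is treated as also owning Elif Mbatha's interest in Bluewater Pharma AG, giving 13% + 54% = 67%.
Chain via Summit Textiles S.p.A. (R3): 99% × 27% = 26.73% of Ironwood Realty LP.
Chain via Bluewater Pharma AG (R3): 67% × 21% = 14.07% of Ironwood Realty LP.
Aggregating (R2): 26.73% + 14.07% = 40.8%.
40.8% exceeds the 10% threshold by 30.8 percentage points.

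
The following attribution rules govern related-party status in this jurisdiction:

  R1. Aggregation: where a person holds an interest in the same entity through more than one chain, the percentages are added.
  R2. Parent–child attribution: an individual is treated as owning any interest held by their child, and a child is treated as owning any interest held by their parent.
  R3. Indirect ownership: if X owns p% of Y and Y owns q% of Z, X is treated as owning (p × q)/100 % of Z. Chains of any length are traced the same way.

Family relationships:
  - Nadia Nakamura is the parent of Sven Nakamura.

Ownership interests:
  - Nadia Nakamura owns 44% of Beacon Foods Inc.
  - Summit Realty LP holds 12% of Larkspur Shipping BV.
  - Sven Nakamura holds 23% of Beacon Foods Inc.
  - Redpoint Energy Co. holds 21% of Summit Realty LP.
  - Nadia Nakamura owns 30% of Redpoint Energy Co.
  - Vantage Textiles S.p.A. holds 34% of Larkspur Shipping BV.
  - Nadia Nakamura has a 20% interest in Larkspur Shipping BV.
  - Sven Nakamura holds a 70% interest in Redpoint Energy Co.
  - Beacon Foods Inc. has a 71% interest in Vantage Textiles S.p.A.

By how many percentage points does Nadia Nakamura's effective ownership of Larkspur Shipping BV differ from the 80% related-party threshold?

By parent–child attribution (R2), Nadia Nakamura is treated as also owning Sven Nakamura's interest in Beacon Foods Inc, giving 44% + 23% = 67%.
By parent–child attribution (R2), Nadia Nakamura is treated as also owning Sven Nakamura's interest in Redpoint Energy Co, giving 30% + 70% = 100%.
Chain via Beacon Foods Inc. → Vantage Textiles S.p.A. (R3): 67% × 71% × 34% = 16.1738% of Larkspur Shipping BV.
Chain via Redpoint Energy Co. → Summit Realty LP (R3): 100% × 21% × 12% = 2.52% of Larkspur Shipping BV.
Direct interest in Larkspur Shipping BV: 20%.
Aggregating (R1): 16.1738% + 2.52% + 20% = 38.6938%.
38.6938% falls short of the 80% threshold by 41.3062 percentage points.

41.3062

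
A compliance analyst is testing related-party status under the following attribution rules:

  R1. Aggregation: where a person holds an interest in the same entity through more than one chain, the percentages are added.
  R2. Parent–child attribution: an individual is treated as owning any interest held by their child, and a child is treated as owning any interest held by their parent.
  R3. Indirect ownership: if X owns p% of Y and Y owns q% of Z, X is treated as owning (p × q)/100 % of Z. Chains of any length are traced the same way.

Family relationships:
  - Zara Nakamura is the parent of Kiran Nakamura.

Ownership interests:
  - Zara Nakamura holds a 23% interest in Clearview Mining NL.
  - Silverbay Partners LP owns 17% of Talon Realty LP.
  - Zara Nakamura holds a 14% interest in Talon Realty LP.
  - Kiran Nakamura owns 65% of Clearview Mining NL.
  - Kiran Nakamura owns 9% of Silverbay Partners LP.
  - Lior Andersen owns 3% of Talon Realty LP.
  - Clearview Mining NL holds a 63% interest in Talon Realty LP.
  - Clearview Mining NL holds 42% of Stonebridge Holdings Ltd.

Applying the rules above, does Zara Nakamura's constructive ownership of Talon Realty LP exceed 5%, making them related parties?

By parent–child attribution (R2), Zara Nakamura is treated as also owning Kiran Nakamura's interest in Clearview Mining NL, giving 23% + 65% = 88%.
By parent–child attribution (R2), Zara Nakamura is treated as owning Kiran Nakamura's 9% interest in Silverbay Partners LP.
Chain via Clearview Mining NL (R3): 88% × 63% = 55.44% of Talon Realty LP.
Direct interest in Talon Realty LP: 14%.
Chain via Silverbay Partners LP (R3): 9% × 17% = 1.53% of Talon Realty LP.
Aggregating (R1): 55.44% + 14% + 1.53% = 70.97%.
70.97% exceeds the 5% threshold, so Zara is a related party to Talon Realty LP.

Yes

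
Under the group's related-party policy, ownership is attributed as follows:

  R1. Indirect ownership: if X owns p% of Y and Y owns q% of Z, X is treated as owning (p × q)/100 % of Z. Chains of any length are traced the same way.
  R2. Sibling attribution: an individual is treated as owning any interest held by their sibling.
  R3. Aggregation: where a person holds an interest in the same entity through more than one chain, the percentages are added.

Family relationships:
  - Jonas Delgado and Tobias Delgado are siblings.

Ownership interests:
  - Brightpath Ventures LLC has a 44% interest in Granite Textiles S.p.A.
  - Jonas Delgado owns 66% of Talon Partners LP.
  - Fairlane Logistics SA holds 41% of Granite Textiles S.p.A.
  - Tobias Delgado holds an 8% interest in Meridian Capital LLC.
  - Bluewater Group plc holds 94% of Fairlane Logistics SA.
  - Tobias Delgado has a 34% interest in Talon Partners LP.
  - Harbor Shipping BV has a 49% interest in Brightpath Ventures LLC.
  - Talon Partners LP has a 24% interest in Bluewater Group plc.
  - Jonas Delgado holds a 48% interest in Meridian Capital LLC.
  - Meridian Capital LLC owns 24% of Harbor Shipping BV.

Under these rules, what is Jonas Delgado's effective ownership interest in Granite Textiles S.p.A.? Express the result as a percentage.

By sibling attribution (R2), Jonas Delgado is treated as also owning Tobias Delgado's interest in Talon Partners LP, giving 66% + 34% = 100%.
By sibling attribution (R2), Jonas Delgado is treated as also owning Tobias Delgado's interest in Meridian Capital LLC, giving 48% + 8% = 56%.
Chain via Talon Partners LP → Bluewater Group plc → Fairlane Logistics SA (R1): 100% × 24% × 94% × 41% = 9.2496% of Granite Textiles S.p.A.
Chain via Meridian Capital LLC → Harbor Shipping BV → Brightpath Ventures LLC (R1): 56% × 24% × 49% × 44% = 2.897664% of Granite Textiles S.p.A.
Aggregating (R3): 9.2496% + 2.897664% = 12.147264%.

12.147264%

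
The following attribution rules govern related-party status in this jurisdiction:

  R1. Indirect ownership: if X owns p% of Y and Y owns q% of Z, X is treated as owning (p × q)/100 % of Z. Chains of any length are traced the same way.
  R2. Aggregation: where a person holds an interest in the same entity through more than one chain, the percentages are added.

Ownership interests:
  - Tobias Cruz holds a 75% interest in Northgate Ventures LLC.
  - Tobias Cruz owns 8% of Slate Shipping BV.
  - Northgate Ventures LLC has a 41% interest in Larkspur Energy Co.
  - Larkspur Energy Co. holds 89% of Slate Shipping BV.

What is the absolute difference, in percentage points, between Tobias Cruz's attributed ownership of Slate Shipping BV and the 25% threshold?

10.3675

Chain via Northgate Ventures LLC → Larkspur Energy Co. (R1): 75% × 41% × 89% = 27.3675% of Slate Shipping BV.
Direct interest in Slate Shipping BV: 8%.
Aggregating (R2): 27.3675% + 8% = 35.3675%.
35.3675% exceeds the 25% threshold by 10.3675 percentage points.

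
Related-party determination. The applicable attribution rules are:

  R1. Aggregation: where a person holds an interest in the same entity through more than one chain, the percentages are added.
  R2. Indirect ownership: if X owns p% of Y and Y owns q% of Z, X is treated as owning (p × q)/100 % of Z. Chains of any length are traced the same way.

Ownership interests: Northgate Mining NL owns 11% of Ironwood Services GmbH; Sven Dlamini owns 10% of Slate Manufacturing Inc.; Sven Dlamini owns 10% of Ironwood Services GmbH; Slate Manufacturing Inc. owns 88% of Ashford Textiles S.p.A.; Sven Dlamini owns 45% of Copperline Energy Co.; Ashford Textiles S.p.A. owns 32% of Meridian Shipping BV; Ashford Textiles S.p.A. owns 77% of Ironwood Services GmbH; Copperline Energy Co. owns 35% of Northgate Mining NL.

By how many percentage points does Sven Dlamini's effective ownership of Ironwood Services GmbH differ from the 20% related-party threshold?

Chain via Copperline Energy Co. → Northgate Mining NL (R2): 45% × 35% × 11% = 1.7325% of Ironwood Services GmbH.
Chain via Slate Manufacturing Inc. → Ashford Textiles S.p.A. (R2): 10% × 88% × 77% = 6.776% of Ironwood Services GmbH.
Direct interest in Ironwood Services GmbH: 10%.
Aggregating (R1): 1.7325% + 6.776% + 10% = 18.5085%.
18.5085% falls short of the 20% threshold by 1.4915 percentage points.

1.4915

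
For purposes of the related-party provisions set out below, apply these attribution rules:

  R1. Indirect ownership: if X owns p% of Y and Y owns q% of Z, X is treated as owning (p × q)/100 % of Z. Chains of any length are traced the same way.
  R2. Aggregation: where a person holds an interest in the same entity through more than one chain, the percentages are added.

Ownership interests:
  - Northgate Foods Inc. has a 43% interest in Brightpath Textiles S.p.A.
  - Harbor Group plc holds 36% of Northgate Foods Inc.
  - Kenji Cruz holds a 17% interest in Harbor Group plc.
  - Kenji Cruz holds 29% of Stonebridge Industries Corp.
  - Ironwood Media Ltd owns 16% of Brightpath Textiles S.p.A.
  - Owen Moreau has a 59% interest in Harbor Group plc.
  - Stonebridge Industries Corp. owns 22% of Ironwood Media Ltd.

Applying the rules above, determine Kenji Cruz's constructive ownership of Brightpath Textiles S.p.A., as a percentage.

3.6524%

Chain via Stonebridge Industries Corp. → Ironwood Media Ltd (R1): 29% × 22% × 16% = 1.0208% of Brightpath Textiles S.p.A.
Chain via Harbor Group plc → Northgate Foods Inc. (R1): 17% × 36% × 43% = 2.6316% of Brightpath Textiles S.p.A.
Aggregating (R2): 1.0208% + 2.6316% = 3.6524%.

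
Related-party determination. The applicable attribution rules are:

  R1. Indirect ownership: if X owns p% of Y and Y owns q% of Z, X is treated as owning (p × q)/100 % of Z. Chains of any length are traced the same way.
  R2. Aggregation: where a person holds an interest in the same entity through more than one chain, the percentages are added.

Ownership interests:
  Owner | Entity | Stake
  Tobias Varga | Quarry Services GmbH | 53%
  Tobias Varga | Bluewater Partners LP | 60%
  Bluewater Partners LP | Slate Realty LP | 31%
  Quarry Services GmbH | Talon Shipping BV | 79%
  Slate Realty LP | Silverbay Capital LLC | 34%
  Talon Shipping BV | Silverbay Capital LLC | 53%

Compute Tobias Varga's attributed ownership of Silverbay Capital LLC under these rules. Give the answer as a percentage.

28.5151%

Chain via Quarry Services GmbH → Talon Shipping BV (R1): 53% × 79% × 53% = 22.1911% of Silverbay Capital LLC.
Chain via Bluewater Partners LP → Slate Realty LP (R1): 60% × 31% × 34% = 6.324% of Silverbay Capital LLC.
Aggregating (R2): 22.1911% + 6.324% = 28.5151%.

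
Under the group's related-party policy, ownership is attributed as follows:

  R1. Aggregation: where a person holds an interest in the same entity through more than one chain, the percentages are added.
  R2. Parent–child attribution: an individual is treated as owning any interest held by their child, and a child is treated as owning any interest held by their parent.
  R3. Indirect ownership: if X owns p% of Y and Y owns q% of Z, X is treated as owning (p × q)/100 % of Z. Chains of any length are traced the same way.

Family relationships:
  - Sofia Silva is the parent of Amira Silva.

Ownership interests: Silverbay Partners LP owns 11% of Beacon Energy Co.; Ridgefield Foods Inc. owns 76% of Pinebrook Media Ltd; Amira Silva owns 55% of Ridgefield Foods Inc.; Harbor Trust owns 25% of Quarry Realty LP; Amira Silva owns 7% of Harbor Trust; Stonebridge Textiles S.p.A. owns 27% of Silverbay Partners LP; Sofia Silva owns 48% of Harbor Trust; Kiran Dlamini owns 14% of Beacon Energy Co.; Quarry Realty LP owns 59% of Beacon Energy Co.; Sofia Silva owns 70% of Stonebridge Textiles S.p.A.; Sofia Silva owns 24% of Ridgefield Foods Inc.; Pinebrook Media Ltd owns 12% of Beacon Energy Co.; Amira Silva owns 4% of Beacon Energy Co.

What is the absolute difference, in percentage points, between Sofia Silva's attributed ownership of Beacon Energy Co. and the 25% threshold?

By parent–child attribution (R2), Sofia Silva is treated as also owning Amira Silva's interest in Harbor Trust, giving 48% + 7% = 55%.
By parent–child attribution (R2), Sofia Silva is treated as also owning Amira Silva's interest in Ridgefield Foods Inc, giving 24% + 55% = 79%.
By parent–child attribution (R2), Sofia Silva is treated as owning Amira Silva's 4% interest in Beacon Energy Co.
Chain via Harbor Trust → Quarry Realty LP (R3): 55% × 25% × 59% = 8.1125% of Beacon Energy Co.
Chain via Stonebridge Textiles S.p.A. → Silverbay Partners LP (R3): 70% × 27% × 11% = 2.079% of Beacon Energy Co.
Chain via Ridgefield Foods Inc. → Pinebrook Media Ltd (R3): 79% × 76% × 12% = 7.2048% of Beacon Energy Co.
Direct interest in Beacon Energy Co: 4%.
Aggregating (R1): 8.1125% + 2.079% + 7.2048% + 4% = 21.3963%.
21.3963% falls short of the 25% threshold by 3.6037 percentage points.

3.6037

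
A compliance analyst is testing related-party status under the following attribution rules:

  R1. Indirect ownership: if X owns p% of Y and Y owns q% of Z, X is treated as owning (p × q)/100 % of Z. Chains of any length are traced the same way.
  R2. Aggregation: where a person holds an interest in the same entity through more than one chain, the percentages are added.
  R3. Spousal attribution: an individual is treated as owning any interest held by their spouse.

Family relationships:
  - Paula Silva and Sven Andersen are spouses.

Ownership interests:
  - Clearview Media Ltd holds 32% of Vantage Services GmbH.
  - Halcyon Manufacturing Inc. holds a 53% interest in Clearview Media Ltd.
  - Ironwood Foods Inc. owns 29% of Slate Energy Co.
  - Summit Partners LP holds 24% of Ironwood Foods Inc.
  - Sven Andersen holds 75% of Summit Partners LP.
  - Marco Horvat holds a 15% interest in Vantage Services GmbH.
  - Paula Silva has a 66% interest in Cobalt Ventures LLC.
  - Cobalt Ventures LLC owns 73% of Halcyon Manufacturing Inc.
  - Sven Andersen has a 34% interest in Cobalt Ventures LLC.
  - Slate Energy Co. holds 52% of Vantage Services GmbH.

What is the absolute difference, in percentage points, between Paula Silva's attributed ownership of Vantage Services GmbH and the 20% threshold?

4.9048

By spousal attribution (R3), Paula Silva is treated as also owning Sven Andersen's interest in Cobalt Ventures LLC, giving 66% + 34% = 100%.
By spousal attribution (R3), Paula Silva is treated as owning Sven Andersen's 75% interest in Summit Partners LP.
Chain via Cobalt Ventures LLC → Halcyon Manufacturing Inc. → Clearview Media Ltd (R1): 100% × 73% × 53% × 32% = 12.3808% of Vantage Services GmbH.
Chain via Summit Partners LP → Ironwood Foods Inc. → Slate Energy Co. (R1): 75% × 24% × 29% × 52% = 2.7144% of Vantage Services GmbH.
Aggregating (R2): 12.3808% + 2.7144% = 15.0952%.
15.0952% falls short of the 20% threshold by 4.9048 percentage points.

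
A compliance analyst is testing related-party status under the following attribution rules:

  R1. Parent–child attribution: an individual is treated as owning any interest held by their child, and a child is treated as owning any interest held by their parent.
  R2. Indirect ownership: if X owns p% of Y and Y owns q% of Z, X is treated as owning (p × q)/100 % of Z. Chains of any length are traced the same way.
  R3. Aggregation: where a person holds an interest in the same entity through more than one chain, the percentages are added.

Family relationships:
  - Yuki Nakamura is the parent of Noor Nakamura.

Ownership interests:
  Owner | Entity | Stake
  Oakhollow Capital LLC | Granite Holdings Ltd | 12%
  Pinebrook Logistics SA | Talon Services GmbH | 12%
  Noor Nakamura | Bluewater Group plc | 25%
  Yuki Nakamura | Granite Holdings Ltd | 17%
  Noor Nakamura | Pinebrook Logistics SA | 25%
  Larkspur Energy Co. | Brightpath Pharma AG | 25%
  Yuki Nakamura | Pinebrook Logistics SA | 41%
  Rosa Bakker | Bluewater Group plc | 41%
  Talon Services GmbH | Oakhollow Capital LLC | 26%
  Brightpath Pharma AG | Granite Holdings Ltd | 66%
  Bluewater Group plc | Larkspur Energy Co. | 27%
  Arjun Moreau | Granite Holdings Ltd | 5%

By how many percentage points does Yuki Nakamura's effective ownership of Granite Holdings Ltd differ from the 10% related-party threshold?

By parent–child attribution (R1), Yuki Nakamura is treated as also owning Noor Nakamura's interest in Pinebrook Logistics SA, giving 41% + 25% = 66%.
By parent–child attribution (R1), Yuki Nakamura is treated as owning Noor Nakamura's 25% interest in Bluewater Group plc.
Chain via Pinebrook Logistics SA → Talon Services GmbH → Oakhollow Capital LLC (R2): 66% × 12% × 26% × 12% = 0.247104% of Granite Holdings Ltd.
Direct interest in Granite Holdings Ltd: 17%.
Chain via Bluewater Group plc → Larkspur Energy Co. → Brightpath Pharma AG (R2): 25% × 27% × 25% × 66% = 1.11375% of Granite Holdings Ltd.
Aggregating (R3): 0.247104% + 17% + 1.11375% = 18.360854%.
18.360854% exceeds the 10% threshold by 8.360854 percentage points.

8.360854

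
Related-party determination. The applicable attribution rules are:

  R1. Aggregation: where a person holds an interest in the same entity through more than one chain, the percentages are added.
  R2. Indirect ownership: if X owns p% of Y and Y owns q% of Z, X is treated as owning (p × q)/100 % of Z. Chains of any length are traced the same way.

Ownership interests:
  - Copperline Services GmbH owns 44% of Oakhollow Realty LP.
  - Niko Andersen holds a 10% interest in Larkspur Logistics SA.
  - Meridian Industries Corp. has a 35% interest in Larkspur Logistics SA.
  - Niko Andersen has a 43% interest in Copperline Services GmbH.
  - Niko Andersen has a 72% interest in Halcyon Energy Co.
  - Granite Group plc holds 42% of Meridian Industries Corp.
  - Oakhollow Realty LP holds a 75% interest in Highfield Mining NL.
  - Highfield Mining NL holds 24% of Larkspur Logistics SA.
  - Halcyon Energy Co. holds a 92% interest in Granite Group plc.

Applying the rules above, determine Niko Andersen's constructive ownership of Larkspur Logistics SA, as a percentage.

Chain via Copperline Services GmbH → Oakhollow Realty LP → Highfield Mining NL (R2): 43% × 44% × 75% × 24% = 3.4056% of Larkspur Logistics SA.
Chain via Halcyon Energy Co. → Granite Group plc → Meridian Industries Corp. (R2): 72% × 92% × 42% × 35% = 9.73728% of Larkspur Logistics SA.
Direct interest in Larkspur Logistics SA: 10%.
Aggregating (R1): 3.4056% + 9.73728% + 10% = 23.14288%.

23.14288%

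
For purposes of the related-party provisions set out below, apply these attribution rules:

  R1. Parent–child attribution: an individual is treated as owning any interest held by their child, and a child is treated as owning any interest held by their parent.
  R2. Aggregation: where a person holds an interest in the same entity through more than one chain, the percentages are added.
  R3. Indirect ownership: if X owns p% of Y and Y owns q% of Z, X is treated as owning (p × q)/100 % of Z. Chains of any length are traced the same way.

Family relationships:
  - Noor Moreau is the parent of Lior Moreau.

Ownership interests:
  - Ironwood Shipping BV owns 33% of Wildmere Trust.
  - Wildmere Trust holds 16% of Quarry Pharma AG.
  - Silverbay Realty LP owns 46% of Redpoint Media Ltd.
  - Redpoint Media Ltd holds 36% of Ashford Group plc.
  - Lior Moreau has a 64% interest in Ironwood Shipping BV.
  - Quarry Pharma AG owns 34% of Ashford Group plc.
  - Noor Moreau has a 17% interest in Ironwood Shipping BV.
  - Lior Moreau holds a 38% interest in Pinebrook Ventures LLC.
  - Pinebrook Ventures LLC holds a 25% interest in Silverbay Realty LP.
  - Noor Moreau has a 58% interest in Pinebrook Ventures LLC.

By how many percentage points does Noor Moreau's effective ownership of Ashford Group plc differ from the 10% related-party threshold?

By parent–child attribution (R1), Noor Moreau is treated as also owning Lior Moreau's interest in Pinebrook Ventures LLC, giving 58% + 38% = 96%.
By parent–child attribution (R1), Noor Moreau is treated as also owning Lior Moreau's interest in Ironwood Shipping BV, giving 17% + 64% = 81%.
Chain via Pinebrook Ventures LLC → Silverbay Realty LP → Redpoint Media Ltd (R3): 96% × 25% × 46% × 36% = 3.9744% of Ashford Group plc.
Chain via Ironwood Shipping BV → Wildmere Trust → Quarry Pharma AG (R3): 81% × 33% × 16% × 34% = 1.454112% of Ashford Group plc.
Aggregating (R2): 3.9744% + 1.454112% = 5.428512%.
5.428512% falls short of the 10% threshold by 4.571488 percentage points.

4.571488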